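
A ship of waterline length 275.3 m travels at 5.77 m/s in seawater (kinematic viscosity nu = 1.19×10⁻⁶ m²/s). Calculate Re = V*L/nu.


Formula: Re = V * L / nu
Step 1 — V * L = 5.77 * 275.3 = 1588.481 m^2/s
Step 2 — Re = 1588.481 / 1.19e-6 = 1.33e+09

1.33e+09


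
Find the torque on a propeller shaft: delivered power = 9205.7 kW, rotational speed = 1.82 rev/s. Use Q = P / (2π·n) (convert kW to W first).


Formula: Q = P_W / (2 * pi * n)
Step 1 — P_W = 9205.7 kW * 1000 = 9205700.0 W
Step 2 — 2 * pi * n = 2 * pi * 1.82 = 11.435397
Step 3 — Q = 9205700.0 / 11.435397 ≈ 805020 N·m (5 s.f.)

805020 N·m


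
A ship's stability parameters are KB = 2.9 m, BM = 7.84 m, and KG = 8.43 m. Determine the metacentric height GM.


Formula: GM = KB + BM - KG
Step 1 — KM = KB + BM = 2.9 + 7.84 = 10.74 m
Step 2 — GM = KM - KG = 10.74 - 8.43 = 2.31 m

2.31 m


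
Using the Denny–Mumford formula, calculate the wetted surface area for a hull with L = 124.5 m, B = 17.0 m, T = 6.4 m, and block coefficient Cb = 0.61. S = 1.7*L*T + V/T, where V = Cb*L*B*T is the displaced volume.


Formula: S = 1.7*L*T + V/T with V = Cb*L*B*T, i.e. S = L * (1.7*T + Cb*B)
Step 1 — 1.7*T = 1.7 * 6.4 = 10.88 m
Step 2 — Cb*B = 0.61 * 17.0 = 10.37 m
Step 3 — 1.7*T + Cb*B = 10.88 + 10.37 = 21.25 m
Step 4 — S = 124.5 * 21.25 ≈ 2645.6 m^2 (5 s.f.)

2645.6 m^2


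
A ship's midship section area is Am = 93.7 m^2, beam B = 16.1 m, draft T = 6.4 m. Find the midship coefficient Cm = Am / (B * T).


Formula: Cm = Am / (B * T)
Step 1 — B * T = 16.1 * 6.4 = 103.04 m^2
Step 2 — Cm = 93.7 / 103.04 ≈ 0.90936 (5 s.f.)

0.90936


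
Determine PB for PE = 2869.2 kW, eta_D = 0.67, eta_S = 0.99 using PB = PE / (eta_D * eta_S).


Formula: PB = PE / (eta_D * eta_S)
Step 1 — combined efficiency = eta_D * eta_S = 0.67 * 0.99 = 0.6633
Step 2 — PB = 2869.2 / 0.6633 ≈ 4325.6 kW (5 s.f.)

4325.6 kW


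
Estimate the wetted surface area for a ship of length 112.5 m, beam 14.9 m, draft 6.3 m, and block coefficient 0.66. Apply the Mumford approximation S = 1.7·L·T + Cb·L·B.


Formula: S = 1.7*L*T + V/T with V = Cb*L*B*T, i.e. S = L * (1.7*T + Cb*B)
Step 1 — 1.7*T = 1.7 * 6.3 = 10.71 m
Step 2 — Cb*B = 0.66 * 14.9 = 9.834 m
Step 3 — 1.7*T + Cb*B = 10.71 + 9.834 = 20.544 m
Step 4 — S = 112.5 * 20.544 ≈ 2311.2 m^2 (5 s.f.)

2311.2 m^2


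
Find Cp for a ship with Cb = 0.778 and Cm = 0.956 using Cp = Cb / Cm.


Formula: Cp = Cb / Cm
Substituting: Cp = 0.778 / 0.956
Result: Cp ≈ 0.81381 (5 s.f.)

0.81381


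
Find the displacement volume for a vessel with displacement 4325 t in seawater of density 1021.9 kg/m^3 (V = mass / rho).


Formula: V = mass / rho
Step 1 — convert tonnes to kg: 4325 t * 1000 = 4325000 kg
Step 2 — V = 4325000 / 1021.9 ≈ 4232.3 m^3 (5 s.f.)

4232.3 m^3


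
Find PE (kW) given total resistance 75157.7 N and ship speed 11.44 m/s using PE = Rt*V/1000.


Formula: PE = Rt * V / 1000 (kW)
Step 1 — PE (W) = 75157.7 * 11.44 = 859804.088 W
Step 2 — PE (kW) = 859804.088 / 1000 ≈ 859.80 kW (5 s.f.)

859.80 kW


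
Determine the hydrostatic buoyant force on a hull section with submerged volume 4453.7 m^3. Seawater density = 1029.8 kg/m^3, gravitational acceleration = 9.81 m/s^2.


Formula: Fb = rho * g * V
Substituting: Fb = 1029.8 * 9.81 * 4453.7
Intermediate: 1029.8 * 9.81 = 10102.338
Result: Fb = 10102.338 * 4453.7 ≈ 44993000 N (5 s.f.)

44993000 N


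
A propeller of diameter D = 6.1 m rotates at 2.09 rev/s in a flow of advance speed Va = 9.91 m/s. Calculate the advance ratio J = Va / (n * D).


Formula: J = Va / (n * D)
Step 1 — n * D = 2.09 * 6.1 = 12.749
Step 2 — J = 9.91 / 12.749 ≈ 0.77732 (5 s.f.)

0.77732


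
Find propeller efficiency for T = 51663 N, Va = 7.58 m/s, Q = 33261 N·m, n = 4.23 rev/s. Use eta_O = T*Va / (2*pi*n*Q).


Formula: eta = T * Va / (2 * pi * n * Q)
Step 1 — numerator = T * Va = 51663 * 7.58 = 391605.54
Step 2 — 2 * pi * n = 2 * pi * 4.23 = 26.577874
Step 3 — denominator = 26.577874 * 33261 = 884006.67
Step 4 — eta = 391605.54 / 884006.67 ≈ 0.44299 (5 s.f.)

0.44299


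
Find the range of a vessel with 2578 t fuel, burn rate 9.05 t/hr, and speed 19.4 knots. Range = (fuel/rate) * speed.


Formula: endurance = fuel / rate; range = endurance * speed
Step 1 — endurance = 2578 / 9.05 = 284.8619 hours
Step 2 — range = 284.8619 * 19.4 ≈ 5526.3 nautical miles (5 s.f.)

5526.3 NM


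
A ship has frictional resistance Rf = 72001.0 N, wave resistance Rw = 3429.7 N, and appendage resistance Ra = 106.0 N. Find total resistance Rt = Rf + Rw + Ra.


Formula: Rt = Rf + Rw + Ra
Substituting: Rt = 72001.0 + 3429.7 + 106.0
Result: Rt = 75536.7 N

75536.7 N


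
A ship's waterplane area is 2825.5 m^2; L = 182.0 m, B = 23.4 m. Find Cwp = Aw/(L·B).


Formula: Cwp = Aw / (L * B)
Step 1 — L * B = 182.0 * 23.4 = 4258.8 m^2
Step 2 — Cwp = 2825.5 / 4258.8 ≈ 0.66345 (5 s.f.)

0.66345


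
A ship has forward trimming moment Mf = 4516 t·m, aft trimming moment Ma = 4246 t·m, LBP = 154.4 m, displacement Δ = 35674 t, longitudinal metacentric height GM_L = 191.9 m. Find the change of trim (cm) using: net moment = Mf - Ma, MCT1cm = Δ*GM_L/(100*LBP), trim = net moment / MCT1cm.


Formula: net trimming moment = Mf - Ma; MCT1cm = Δ*GM_L/(100*LBP); trim = net moment / MCT1cm
Step 1 — net trimming moment = 4516 - 4246 = 270 t·m
Step 2 — MCT1cm = 35674 * 191.9 / (100 * 154.4) = 443.3835 t·m/cm
Step 3 — trim = 270 / 443.3835 ≈ 0.60895 cm (5 s.f.)

0.60895 cm


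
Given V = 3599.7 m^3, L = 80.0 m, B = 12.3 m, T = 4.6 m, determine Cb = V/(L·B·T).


Formula: Cb = V / (L * B * T)
Step 1 — L * B * T = 80.0 * 12.3 * 4.6 = 4526.4 m^3
Step 2 — Cb = 3599.7 / 4526.4 ≈ 0.79527 (5 s.f.)

0.79527


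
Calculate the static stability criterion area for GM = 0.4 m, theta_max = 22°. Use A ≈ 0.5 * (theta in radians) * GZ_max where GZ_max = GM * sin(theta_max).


Formula: GZ_max = GM * sin(theta); Area = 0.5 * theta_rad * GZ_max
Step 1 — GZ_max = 0.4 * sin(22°) = 0.4 * 0.374607 = 0.149843 m
Step 2 — theta_rad = 22 * pi/180 = 0.383972 rad
Step 3 — Area = 0.5 * 0.383972 * 0.149843 ≈ 0.028768 m·rad (5 s.f.)

0.028768 m·rad


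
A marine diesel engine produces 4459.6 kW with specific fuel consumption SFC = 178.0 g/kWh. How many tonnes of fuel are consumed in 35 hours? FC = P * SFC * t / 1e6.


Formula: FC (tonnes) = P * SFC * t / 1,000,000
Step 1 — P * SFC * t = 4459.6 * 178.0 * 35 = 27783308.0 g
Step 2 — FC (tonnes) = 27783308.0 / 1,000,000 ≈ 27.783 tonnes (5 s.f.)

27.783 tonnes


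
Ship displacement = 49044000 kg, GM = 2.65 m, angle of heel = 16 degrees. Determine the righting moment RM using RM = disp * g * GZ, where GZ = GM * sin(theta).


Formula: GZ = GM * sin(theta); RM = disp * g * GZ
Step 1 — GZ = 2.65 * sin(16°) = 2.65 * 0.275637 = 0.730438 m
Step 2 — RM = 49044000 * 9.81 * 0.730438 ≈ 351430000 N·m (5 s.f.)

351430000 N·m


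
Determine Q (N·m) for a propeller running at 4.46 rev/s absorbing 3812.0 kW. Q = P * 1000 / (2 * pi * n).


Formula: Q = P_W / (2 * pi * n)
Step 1 — P_W = 3812.0 kW * 1000 = 3812000.0 W
Step 2 — 2 * pi * n = 2 * pi * 4.46 = 28.023006
Step 3 — Q = 3812000.0 / 28.023006 ≈ 136030 N·m (5 s.f.)

136030 N·m


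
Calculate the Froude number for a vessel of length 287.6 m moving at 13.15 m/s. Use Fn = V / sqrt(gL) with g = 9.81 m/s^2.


Formula: Fn = V / sqrt(g * L)
Step 1 — g * L = 9.81 * 287.6 = 2821.356
Step 2 — sqrt(g * L) = sqrt(2821.356) = 53.116438
Step 3 — Fn = 13.15 / 53.116438 ≈ 0.24757 (5 s.f.)

0.24757


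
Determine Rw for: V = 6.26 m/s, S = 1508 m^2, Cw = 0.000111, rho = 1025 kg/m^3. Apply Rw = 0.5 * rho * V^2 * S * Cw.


Formula: Rw = 0.5 * rho * V^2 * S * Cw
Step 1 — V^2 = 6.26^2 = 39.1876
Step 2 — 0.5 * rho * V^2 = 0.5 * 1025 * 39.1876 = 20083.645
Step 3 — Rw = 20083.645 * 1508 * 0.000111 ≈ 3361.8 N (5 s.f.)

3361.8 N


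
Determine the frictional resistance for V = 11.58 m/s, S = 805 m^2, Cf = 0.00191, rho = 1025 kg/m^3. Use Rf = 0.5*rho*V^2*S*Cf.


Formula: Rf = 0.5 * rho * V^2 * S * Cf
Step 1 — V^2 = 11.58^2 = 134.0964
Step 2 — 0.5 * rho * V^2 = 0.5 * 1025 * 134.0964 = 68724.405
Step 3 — Rf = 68724.405 * 805 * 0.00191 ≈ 105670 N (5 s.f.)

105670 N


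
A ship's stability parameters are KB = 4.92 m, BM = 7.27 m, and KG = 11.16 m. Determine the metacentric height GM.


Formula: GM = KB + BM - KG
Step 1 — KM = KB + BM = 4.92 + 7.27 = 12.19 m
Step 2 — GM = KM - KG = 12.19 - 11.16 = 1.03 m

1.03 m


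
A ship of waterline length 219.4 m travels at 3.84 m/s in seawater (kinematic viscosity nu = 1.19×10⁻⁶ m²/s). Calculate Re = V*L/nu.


Formula: Re = V * L / nu
Step 1 — V * L = 3.84 * 219.4 = 842.496 m^2/s
Step 2 — Re = 842.496 / 1.19e-6 = 7.08e+08

7.08e+08


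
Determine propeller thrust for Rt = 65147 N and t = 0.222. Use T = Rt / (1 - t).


Formula: T = Rt / (1 - t)
Step 1 — (1 - t) = 1 - 0.222 = 0.778
Step 2 — T = 65147 / 0.778 ≈ 83737 N (5 s.f.)

83737 N


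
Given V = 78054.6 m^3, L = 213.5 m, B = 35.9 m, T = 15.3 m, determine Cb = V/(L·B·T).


Formula: Cb = V / (L * B * T)
Step 1 — L * B * T = 213.5 * 35.9 * 15.3 = 117269.145 m^3
Step 2 — Cb = 78054.6 / 117269.145 ≈ 0.66560 (5 s.f.)

0.66560


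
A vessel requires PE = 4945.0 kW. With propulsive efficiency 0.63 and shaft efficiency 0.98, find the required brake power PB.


Formula: PB = PE / (eta_D * eta_S)
Step 1 — combined efficiency = eta_D * eta_S = 0.63 * 0.98 = 0.6174
Step 2 — PB = 4945.0 / 0.6174 ≈ 8009.4 kW (5 s.f.)

8009.4 kW


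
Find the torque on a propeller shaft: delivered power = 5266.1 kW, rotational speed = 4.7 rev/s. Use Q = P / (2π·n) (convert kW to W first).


Formula: Q = P_W / (2 * pi * n)
Step 1 — P_W = 5266.1 kW * 1000 = 5266100.0 W
Step 2 — 2 * pi * n = 2 * pi * 4.7 = 29.530971
Step 3 — Q = 5266100.0 / 29.530971 ≈ 178320 N·m (5 s.f.)

178320 N·m


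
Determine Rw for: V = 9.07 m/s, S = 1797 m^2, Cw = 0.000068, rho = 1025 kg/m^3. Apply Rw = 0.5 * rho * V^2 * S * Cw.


Formula: Rw = 0.5 * rho * V^2 * S * Cw
Step 1 — V^2 = 9.07^2 = 82.2649
Step 2 — 0.5 * rho * V^2 = 0.5 * 1025 * 82.2649 = 42160.76125
Step 3 — Rw = 42160.76125 * 1797 * 0.000068 ≈ 5151.9 N (5 s.f.)

5151.9 N


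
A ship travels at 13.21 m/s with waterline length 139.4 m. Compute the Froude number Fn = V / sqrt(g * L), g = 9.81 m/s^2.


Formula: Fn = V / sqrt(g * L)
Step 1 — g * L = 9.81 * 139.4 = 1367.514
Step 2 — sqrt(g * L) = sqrt(1367.514) = 36.979913
Step 3 — Fn = 13.21 / 36.979913 ≈ 0.35722 (5 s.f.)

0.35722


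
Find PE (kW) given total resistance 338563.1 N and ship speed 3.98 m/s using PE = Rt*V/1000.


Formula: PE = Rt * V / 1000 (kW)
Step 1 — PE (W) = 338563.1 * 3.98 = 1347481.138 W
Step 2 — PE (kW) = 1347481.138 / 1000 ≈ 1347.5 kW (5 s.f.)

1347.5 kW


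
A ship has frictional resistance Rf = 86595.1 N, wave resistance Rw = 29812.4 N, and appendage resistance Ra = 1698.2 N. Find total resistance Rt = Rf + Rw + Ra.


Formula: Rt = Rf + Rw + Ra
Substituting: Rt = 86595.1 + 29812.4 + 1698.2
Result: Rt = 118105.7 N

118105.7 N


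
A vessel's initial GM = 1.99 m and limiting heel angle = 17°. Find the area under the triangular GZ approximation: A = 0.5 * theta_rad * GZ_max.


Formula: GZ_max = GM * sin(theta); Area = 0.5 * theta_rad * GZ_max
Step 1 — GZ_max = 1.99 * sin(17°) = 1.99 * 0.292372 = 0.58182 m
Step 2 — theta_rad = 17 * pi/180 = 0.296706 rad
Step 3 — Area = 0.5 * 0.296706 * 0.58182 ≈ 0.086315 m·rad (5 s.f.)

0.086315 m·rad


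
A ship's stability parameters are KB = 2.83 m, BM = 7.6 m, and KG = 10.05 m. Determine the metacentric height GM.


Formula: GM = KB + BM - KG
Step 1 — KM = KB + BM = 2.83 + 7.6 = 10.43 m
Step 2 — GM = KM - KG = 10.43 - 10.05 = 0.38 m

0.38 m


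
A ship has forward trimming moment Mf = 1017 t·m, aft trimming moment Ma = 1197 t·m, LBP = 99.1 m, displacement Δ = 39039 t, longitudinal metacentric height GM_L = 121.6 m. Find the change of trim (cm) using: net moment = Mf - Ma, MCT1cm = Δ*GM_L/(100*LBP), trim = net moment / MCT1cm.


Formula: net trimming moment = Mf - Ma; MCT1cm = Δ*GM_L/(100*LBP); trim = net moment / MCT1cm
Step 1 — net trimming moment = 1017 - 1197 = -180 t·m
Step 2 — MCT1cm = 39039 * 121.6 / (100 * 99.1) = 479.0255 t·m/cm
Step 3 — trim = -180 / 479.0255 ≈ -0.37576 cm (5 s.f.)

-0.37576 cm


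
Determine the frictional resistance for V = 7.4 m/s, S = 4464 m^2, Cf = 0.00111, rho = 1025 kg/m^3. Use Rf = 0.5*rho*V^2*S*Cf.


Formula: Rf = 0.5 * rho * V^2 * S * Cf
Step 1 — V^2 = 7.4^2 = 54.76
Step 2 — 0.5 * rho * V^2 = 0.5 * 1025 * 54.76 = 28064.5
Step 3 — Rf = 28064.5 * 4464 * 0.00111 ≈ 139060 N (5 s.f.)

139060 N


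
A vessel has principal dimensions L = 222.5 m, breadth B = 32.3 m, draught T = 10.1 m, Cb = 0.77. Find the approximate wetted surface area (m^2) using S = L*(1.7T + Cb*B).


Formula: S = 1.7*L*T + V/T with V = Cb*L*B*T, i.e. S = L * (1.7*T + Cb*B)
Step 1 — 1.7*T = 1.7 * 10.1 = 17.17 m
Step 2 — Cb*B = 0.77 * 32.3 = 24.871 m
Step 3 — 1.7*T + Cb*B = 17.17 + 24.871 = 42.041 m
Step 4 — S = 222.5 * 42.041 ≈ 9354.1 m^2 (5 s.f.)

9354.1 m^2


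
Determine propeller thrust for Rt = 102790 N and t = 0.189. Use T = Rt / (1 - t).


Formula: T = Rt / (1 - t)
Step 1 — (1 - t) = 1 - 0.189 = 0.811
Step 2 — T = 102790 / 0.811 ≈ 126740 N (5 s.f.)

126740 N


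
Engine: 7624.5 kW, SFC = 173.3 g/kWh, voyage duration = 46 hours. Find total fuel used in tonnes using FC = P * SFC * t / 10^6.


Formula: FC (tonnes) = P * SFC * t / 1,000,000
Step 1 — P * SFC * t = 7624.5 * 173.3 * 46 = 60780989.1 g
Step 2 — FC (tonnes) = 60780989.1 / 1,000,000 ≈ 60.781 tonnes (5 s.f.)

60.781 tonnes


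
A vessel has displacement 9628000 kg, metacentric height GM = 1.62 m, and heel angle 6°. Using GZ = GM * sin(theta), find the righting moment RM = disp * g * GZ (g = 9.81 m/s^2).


Formula: GZ = GM * sin(theta); RM = disp * g * GZ
Step 1 — GZ = 1.62 * sin(6°) = 1.62 * 0.104528 = 0.169335 m
Step 2 — RM = 9628000 * 9.81 * 0.169335 ≈ 15994000 N·m (5 s.f.)

15994000 N·m


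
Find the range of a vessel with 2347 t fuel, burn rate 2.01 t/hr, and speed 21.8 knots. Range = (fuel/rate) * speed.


Formula: endurance = fuel / rate; range = endurance * speed
Step 1 — endurance = 2347 / 2.01 = 1167.6617 hours
Step 2 — range = 1167.6617 * 21.8 ≈ 25455 nautical miles (5 s.f.)

25455 NM


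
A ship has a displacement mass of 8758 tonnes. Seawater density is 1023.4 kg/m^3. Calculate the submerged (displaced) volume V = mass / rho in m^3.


Formula: V = mass / rho
Step 1 — convert tonnes to kg: 8758 t * 1000 = 8758000 kg
Step 2 — V = 8758000 / 1023.4 ≈ 8557.7 m^3 (5 s.f.)

8557.7 m^3


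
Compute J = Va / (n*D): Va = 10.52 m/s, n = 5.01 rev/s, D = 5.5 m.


Formula: J = Va / (n * D)
Step 1 — n * D = 5.01 * 5.5 = 27.555
Step 2 — J = 10.52 / 27.555 ≈ 0.38178 (5 s.f.)

0.38178


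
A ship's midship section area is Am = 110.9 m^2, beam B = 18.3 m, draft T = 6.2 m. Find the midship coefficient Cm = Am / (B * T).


Formula: Cm = Am / (B * T)
Step 1 — B * T = 18.3 * 6.2 = 113.46 m^2
Step 2 — Cm = 110.9 / 113.46 ≈ 0.97744 (5 s.f.)

0.97744


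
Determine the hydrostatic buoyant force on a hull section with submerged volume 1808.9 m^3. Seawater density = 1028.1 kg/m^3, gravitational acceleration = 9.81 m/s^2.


Formula: Fb = rho * g * V
Substituting: Fb = 1028.1 * 9.81 * 1808.9
Intermediate: 1028.1 * 9.81 = 10085.661
Result: Fb = 10085.661 * 1808.9 ≈ 18244000 N (5 s.f.)

18244000 N


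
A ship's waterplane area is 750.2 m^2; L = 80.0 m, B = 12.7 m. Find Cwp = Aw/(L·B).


Formula: Cwp = Aw / (L * B)
Step 1 — L * B = 80.0 * 12.7 = 1016.0 m^2
Step 2 — Cwp = 750.2 / 1016.0 ≈ 0.73839 (5 s.f.)

0.73839


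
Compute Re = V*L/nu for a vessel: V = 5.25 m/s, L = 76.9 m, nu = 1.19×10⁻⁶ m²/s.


Formula: Re = V * L / nu
Step 1 — V * L = 5.25 * 76.9 = 403.725 m^2/s
Step 2 — Re = 403.725 / 1.19e-6 = 3.39e+08

3.39e+08


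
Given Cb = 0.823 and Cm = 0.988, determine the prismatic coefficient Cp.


Formula: Cp = Cb / Cm
Substituting: Cp = 0.823 / 0.988
Result: Cp ≈ 0.83300 (5 s.f.)

0.83300


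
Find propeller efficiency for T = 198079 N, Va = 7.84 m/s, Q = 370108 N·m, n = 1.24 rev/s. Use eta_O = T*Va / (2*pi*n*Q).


Formula: eta = T * Va / (2 * pi * n * Q)
Step 1 — numerator = T * Va = 198079 * 7.84 = 1552939.36
Step 2 — 2 * pi * n = 2 * pi * 1.24 = 7.79115
Step 3 — denominator = 7.79115 * 370108 = 2883566.94
Step 4 — eta = 1552939.36 / 2883566.94 ≈ 0.53855 (5 s.f.)

0.53855


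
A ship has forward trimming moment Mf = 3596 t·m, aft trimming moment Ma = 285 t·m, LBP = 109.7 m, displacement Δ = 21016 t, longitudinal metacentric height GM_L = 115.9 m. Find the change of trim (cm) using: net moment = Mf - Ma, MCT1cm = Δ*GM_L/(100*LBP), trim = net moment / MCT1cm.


Formula: net trimming moment = Mf - Ma; MCT1cm = Δ*GM_L/(100*LBP); trim = net moment / MCT1cm
Step 1 — net trimming moment = 3596 - 285 = 3311 t·m
Step 2 — MCT1cm = 21016 * 115.9 / (100 * 109.7) = 222.0378 t·m/cm
Step 3 — trim = 3311 / 222.0378 ≈ 14.912 cm (5 s.f.)

14.912 cm


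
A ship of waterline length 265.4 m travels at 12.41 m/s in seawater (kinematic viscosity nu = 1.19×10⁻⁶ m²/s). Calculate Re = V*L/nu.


Formula: Re = V * L / nu
Step 1 — V * L = 12.41 * 265.4 = 3293.614 m^2/s
Step 2 — Re = 3293.614 / 1.19e-6 = 2.77e+09

2.77e+09


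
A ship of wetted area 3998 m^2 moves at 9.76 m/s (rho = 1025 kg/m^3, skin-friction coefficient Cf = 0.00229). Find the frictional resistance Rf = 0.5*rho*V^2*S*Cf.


Formula: Rf = 0.5 * rho * V^2 * S * Cf
Step 1 — V^2 = 9.76^2 = 95.2576
Step 2 — 0.5 * rho * V^2 = 0.5 * 1025 * 95.2576 = 48819.52
Step 3 — Rf = 48819.52 * 3998 * 0.00229 ≈ 446960 N (5 s.f.)

446960 N


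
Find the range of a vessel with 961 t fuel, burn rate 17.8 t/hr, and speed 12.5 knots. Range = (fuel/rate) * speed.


Formula: endurance = fuel / rate; range = endurance * speed
Step 1 — endurance = 961 / 17.8 = 53.9888 hours
Step 2 — range = 53.9888 * 12.5 ≈ 674.86 nautical miles (5 s.f.)

674.86 NM


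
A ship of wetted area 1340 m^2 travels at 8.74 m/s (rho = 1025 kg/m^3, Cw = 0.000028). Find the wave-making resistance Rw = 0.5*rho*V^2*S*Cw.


Formula: Rw = 0.5 * rho * V^2 * S * Cw
Step 1 — V^2 = 8.74^2 = 76.3876
Step 2 — 0.5 * rho * V^2 = 0.5 * 1025 * 76.3876 = 39148.645
Step 3 — Rw = 39148.645 * 1340 * 0.000028 ≈ 1468.9 N (5 s.f.)

1468.9 N


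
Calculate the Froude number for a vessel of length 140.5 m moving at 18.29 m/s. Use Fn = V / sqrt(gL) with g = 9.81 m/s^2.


Formula: Fn = V / sqrt(g * L)
Step 1 — g * L = 9.81 * 140.5 = 1378.305
Step 2 — sqrt(g * L) = sqrt(1378.305) = 37.12553
Step 3 — Fn = 18.29 / 37.12553 ≈ 0.49265 (5 s.f.)

0.49265


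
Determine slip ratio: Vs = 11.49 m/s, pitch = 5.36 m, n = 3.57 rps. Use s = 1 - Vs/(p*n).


Formula: s = 1 - Vs / (p * n)
Step 1 — p * n = 5.36 * 3.57 = 19.1352
Step 2 — Vs / (p*n) = 11.49 / 19.1352 = 0.600464 (6 d.p.)
Step 3 — s = 1 - 0.600464 = 0.399536

0.399536


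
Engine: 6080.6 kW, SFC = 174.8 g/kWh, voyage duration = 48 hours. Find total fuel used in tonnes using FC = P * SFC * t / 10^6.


Formula: FC (tonnes) = P * SFC * t / 1,000,000
Step 1 — P * SFC * t = 6080.6 * 174.8 * 48 = 51018666.24 g
Step 2 — FC (tonnes) = 51018666.24 / 1,000,000 ≈ 51.019 tonnes (5 s.f.)

51.019 tonnes


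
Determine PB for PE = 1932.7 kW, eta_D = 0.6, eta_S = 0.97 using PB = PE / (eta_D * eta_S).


Formula: PB = PE / (eta_D * eta_S)
Step 1 — combined efficiency = eta_D * eta_S = 0.6 * 0.97 = 0.582
Step 2 — PB = 1932.7 / 0.582 ≈ 3320.8 kW (5 s.f.)

3320.8 kW


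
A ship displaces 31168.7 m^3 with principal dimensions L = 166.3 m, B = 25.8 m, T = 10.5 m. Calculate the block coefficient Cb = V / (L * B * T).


Formula: Cb = V / (L * B * T)
Step 1 — L * B * T = 166.3 * 25.8 * 10.5 = 45050.67 m^3
Step 2 — Cb = 31168.7 / 45050.67 ≈ 0.69186 (5 s.f.)

0.69186


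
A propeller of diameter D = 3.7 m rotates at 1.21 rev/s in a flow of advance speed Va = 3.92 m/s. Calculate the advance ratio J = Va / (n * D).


Formula: J = Va / (n * D)
Step 1 — n * D = 1.21 * 3.7 = 4.477
Step 2 — J = 3.92 / 4.477 ≈ 0.87559 (5 s.f.)

0.87559


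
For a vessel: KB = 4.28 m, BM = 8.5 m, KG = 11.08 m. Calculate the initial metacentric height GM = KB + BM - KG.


Formula: GM = KB + BM - KG
Step 1 — KM = KB + BM = 4.28 + 8.5 = 12.78 m
Step 2 — GM = KM - KG = 12.78 - 11.08 = 1.7 m

1.7 m


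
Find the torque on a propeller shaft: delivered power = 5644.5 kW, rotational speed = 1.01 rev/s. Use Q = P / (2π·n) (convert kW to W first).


Formula: Q = P_W / (2 * pi * n)
Step 1 — P_W = 5644.5 kW * 1000 = 5644500.0 W
Step 2 — 2 * pi * n = 2 * pi * 1.01 = 6.346017
Step 3 — Q = 5644500.0 / 6.346017 ≈ 889460 N·m (5 s.f.)

889460 N·m


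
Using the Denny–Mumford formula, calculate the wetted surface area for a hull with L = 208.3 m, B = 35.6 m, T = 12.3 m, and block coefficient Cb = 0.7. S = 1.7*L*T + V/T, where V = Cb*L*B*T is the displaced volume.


Formula: S = 1.7*L*T + V/T with V = Cb*L*B*T, i.e. S = L * (1.7*T + Cb*B)
Step 1 — 1.7*T = 1.7 * 12.3 = 20.91 m
Step 2 — Cb*B = 0.7 * 35.6 = 24.92 m
Step 3 — 1.7*T + Cb*B = 20.91 + 24.92 = 45.83 m
Step 4 — S = 208.3 * 45.83 ≈ 9546.4 m^2 (5 s.f.)

9546.4 m^2


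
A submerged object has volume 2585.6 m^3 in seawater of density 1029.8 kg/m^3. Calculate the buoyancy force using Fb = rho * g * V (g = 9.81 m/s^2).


Formula: Fb = rho * g * V
Substituting: Fb = 1029.8 * 9.81 * 2585.6
Intermediate: 1029.8 * 9.81 = 10102.338
Result: Fb = 10102.338 * 2585.6 ≈ 26121000 N (5 s.f.)

26121000 N


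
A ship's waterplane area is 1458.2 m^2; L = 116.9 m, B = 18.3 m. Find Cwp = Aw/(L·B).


Formula: Cwp = Aw / (L * B)
Step 1 — L * B = 116.9 * 18.3 = 2139.27 m^2
Step 2 — Cwp = 1458.2 / 2139.27 ≈ 0.68163 (5 s.f.)

0.68163


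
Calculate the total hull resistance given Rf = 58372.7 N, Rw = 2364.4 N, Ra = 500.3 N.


Formula: Rt = Rf + Rw + Ra
Substituting: Rt = 58372.7 + 2364.4 + 500.3
Result: Rt = 61237.4 N

61237.4 N


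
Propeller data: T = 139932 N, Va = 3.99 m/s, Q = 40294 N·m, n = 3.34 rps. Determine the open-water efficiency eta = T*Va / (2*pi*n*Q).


Formula: eta = T * Va / (2 * pi * n * Q)
Step 1 — numerator = T * Va = 139932 * 3.99 = 558328.68
Step 2 — 2 * pi * n = 2 * pi * 3.34 = 20.985839
Step 3 — denominator = 20.985839 * 40294 = 845603.4
Step 4 — eta = 558328.68 / 845603.4 ≈ 0.66027 (5 s.f.)

0.66027


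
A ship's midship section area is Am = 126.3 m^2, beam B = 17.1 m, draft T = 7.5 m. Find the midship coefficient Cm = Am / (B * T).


Formula: Cm = Am / (B * T)
Step 1 — B * T = 17.1 * 7.5 = 128.25 m^2
Step 2 — Cm = 126.3 / 128.25 ≈ 0.98480 (5 s.f.)

0.98480


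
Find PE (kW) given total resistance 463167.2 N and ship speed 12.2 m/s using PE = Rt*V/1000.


Formula: PE = Rt * V / 1000 (kW)
Step 1 — PE (W) = 463167.2 * 12.2 = 5650639.84 W
Step 2 — PE (kW) = 5650639.84 / 1000 ≈ 5650.6 kW (5 s.f.)

5650.6 kW


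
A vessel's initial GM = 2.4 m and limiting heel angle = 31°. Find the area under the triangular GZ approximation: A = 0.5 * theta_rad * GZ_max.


Formula: GZ_max = GM * sin(theta); Area = 0.5 * theta_rad * GZ_max
Step 1 — GZ_max = 2.4 * sin(31°) = 2.4 * 0.515038 = 1.236091 m
Step 2 — theta_rad = 31 * pi/180 = 0.541052 rad
Step 3 — Area = 0.5 * 0.541052 * 1.236091 ≈ 0.33439 m·rad (5 s.f.)

0.33439 m·rad


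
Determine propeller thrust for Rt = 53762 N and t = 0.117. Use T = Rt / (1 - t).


Formula: T = Rt / (1 - t)
Step 1 — (1 - t) = 1 - 0.117 = 0.883
Step 2 — T = 53762 / 0.883 ≈ 60886 N (5 s.f.)

60886 N


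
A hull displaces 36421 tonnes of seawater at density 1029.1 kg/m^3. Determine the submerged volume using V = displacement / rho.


Formula: V = mass / rho
Step 1 — convert tonnes to kg: 36421 t * 1000 = 36421000 kg
Step 2 — V = 36421000 / 1029.1 ≈ 35391 m^3 (5 s.f.)

35391 m^3


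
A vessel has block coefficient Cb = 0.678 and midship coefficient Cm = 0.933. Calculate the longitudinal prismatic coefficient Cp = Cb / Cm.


Formula: Cp = Cb / Cm
Substituting: Cp = 0.678 / 0.933
Result: Cp ≈ 0.72669 (5 s.f.)

0.72669


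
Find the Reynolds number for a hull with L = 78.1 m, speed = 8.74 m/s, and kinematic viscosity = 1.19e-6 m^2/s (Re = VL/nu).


Formula: Re = V * L / nu
Step 1 — V * L = 8.74 * 78.1 = 682.594 m^2/s
Step 2 — Re = 682.594 / 1.19e-6 = 5.74e+08

5.74e+08


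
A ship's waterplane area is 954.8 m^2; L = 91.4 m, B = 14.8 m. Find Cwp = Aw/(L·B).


Formula: Cwp = Aw / (L * B)
Step 1 — L * B = 91.4 * 14.8 = 1352.72 m^2
Step 2 — Cwp = 954.8 / 1352.72 ≈ 0.70584 (5 s.f.)

0.70584


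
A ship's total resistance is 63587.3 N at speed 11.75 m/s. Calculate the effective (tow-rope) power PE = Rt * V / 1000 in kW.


Formula: PE = Rt * V / 1000 (kW)
Step 1 — PE (W) = 63587.3 * 11.75 = 747150.775 W
Step 2 — PE (kW) = 747150.775 / 1000 ≈ 747.15 kW (5 s.f.)

747.15 kW


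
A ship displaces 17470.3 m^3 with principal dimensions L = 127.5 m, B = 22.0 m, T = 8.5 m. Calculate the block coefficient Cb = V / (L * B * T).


Formula: Cb = V / (L * B * T)
Step 1 — L * B * T = 127.5 * 22.0 * 8.5 = 23842.5 m^3
Step 2 — Cb = 17470.3 / 23842.5 ≈ 0.73274 (5 s.f.)

0.73274


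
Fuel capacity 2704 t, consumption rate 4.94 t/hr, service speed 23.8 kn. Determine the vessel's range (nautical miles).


Formula: endurance = fuel / rate; range = endurance * speed
Step 1 — endurance = 2704 / 4.94 = 547.3684 hours
Step 2 — range = 547.3684 * 23.8 ≈ 13027 nautical miles (5 s.f.)

13027 NM


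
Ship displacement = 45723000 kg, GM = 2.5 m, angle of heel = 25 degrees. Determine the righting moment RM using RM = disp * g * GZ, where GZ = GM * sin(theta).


Formula: GZ = GM * sin(theta); RM = disp * g * GZ
Step 1 — GZ = 2.5 * sin(25°) = 2.5 * 0.422618 = 1.056545 m
Step 2 — RM = 45723000 * 9.81 * 1.056545 ≈ 473910000 N·m (5 s.f.)

473910000 N·m


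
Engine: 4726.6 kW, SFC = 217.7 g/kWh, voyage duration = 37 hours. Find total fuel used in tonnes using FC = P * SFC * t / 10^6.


Formula: FC (tonnes) = P * SFC * t / 1,000,000
Step 1 — P * SFC * t = 4726.6 * 217.7 * 37 = 38072290.34 g
Step 2 — FC (tonnes) = 38072290.34 / 1,000,000 ≈ 38.072 tonnes (5 s.f.)

38.072 tonnes


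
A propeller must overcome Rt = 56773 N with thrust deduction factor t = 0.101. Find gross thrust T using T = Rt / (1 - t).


Formula: T = Rt / (1 - t)
Step 1 — (1 - t) = 1 - 0.101 = 0.899
Step 2 — T = 56773 / 0.899 ≈ 63151 N (5 s.f.)

63151 N


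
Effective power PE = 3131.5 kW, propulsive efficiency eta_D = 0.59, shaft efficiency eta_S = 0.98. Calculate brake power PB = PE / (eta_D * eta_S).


Formula: PB = PE / (eta_D * eta_S)
Step 1 — combined efficiency = eta_D * eta_S = 0.59 * 0.98 = 0.5782
Step 2 — PB = 3131.5 / 0.5782 ≈ 5415.9 kW (5 s.f.)

5415.9 kW


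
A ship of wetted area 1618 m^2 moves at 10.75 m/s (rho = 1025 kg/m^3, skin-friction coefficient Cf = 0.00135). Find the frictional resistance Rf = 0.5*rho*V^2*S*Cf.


Formula: Rf = 0.5 * rho * V^2 * S * Cf
Step 1 — V^2 = 10.75^2 = 115.5625
Step 2 — 0.5 * rho * V^2 = 0.5 * 1025 * 115.5625 = 59225.78125
Step 3 — Rf = 59225.78125 * 1618 * 0.00135 ≈ 129370 N (5 s.f.)

129370 N


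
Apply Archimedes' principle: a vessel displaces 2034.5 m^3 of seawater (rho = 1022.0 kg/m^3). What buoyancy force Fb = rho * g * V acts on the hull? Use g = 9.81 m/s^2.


Formula: Fb = rho * g * V
Substituting: Fb = 1022.0 * 9.81 * 2034.5
Intermediate: 1022.0 * 9.81 = 10025.82
Result: Fb = 10025.82 * 2034.5 ≈ 20398000 N (5 s.f.)

20398000 N


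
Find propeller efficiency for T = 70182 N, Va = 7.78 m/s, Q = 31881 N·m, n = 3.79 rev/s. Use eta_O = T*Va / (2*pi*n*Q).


Formula: eta = T * Va / (2 * pi * n * Q)
Step 1 — numerator = T * Va = 70182 * 7.78 = 546015.96
Step 2 — 2 * pi * n = 2 * pi * 3.79 = 23.813272
Step 3 — denominator = 23.813272 * 31881 = 759190.92
Step 4 — eta = 546015.96 / 759190.92 ≈ 0.71921 (5 s.f.)

0.71921


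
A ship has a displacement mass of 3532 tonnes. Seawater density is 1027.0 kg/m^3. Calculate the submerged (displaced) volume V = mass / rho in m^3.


Formula: V = mass / rho
Step 1 — convert tonnes to kg: 3532 t * 1000 = 3532000 kg
Step 2 — V = 3532000 / 1027.0 ≈ 3439.1 m^3 (5 s.f.)

3439.1 m^3


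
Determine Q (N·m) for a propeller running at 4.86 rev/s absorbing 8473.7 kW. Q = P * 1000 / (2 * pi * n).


Formula: Q = P_W / (2 * pi * n)
Step 1 — P_W = 8473.7 kW * 1000 = 8473700.0 W
Step 2 — 2 * pi * n = 2 * pi * 4.86 = 30.536281
Step 3 — Q = 8473700.0 / 30.536281 ≈ 277500 N·m (5 s.f.)

277500 N·m


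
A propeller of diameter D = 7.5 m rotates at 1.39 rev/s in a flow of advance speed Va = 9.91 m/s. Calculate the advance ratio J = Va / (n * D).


Formula: J = Va / (n * D)
Step 1 — n * D = 1.39 * 7.5 = 10.425
Step 2 — J = 9.91 / 10.425 ≈ 0.95060 (5 s.f.)

0.95060


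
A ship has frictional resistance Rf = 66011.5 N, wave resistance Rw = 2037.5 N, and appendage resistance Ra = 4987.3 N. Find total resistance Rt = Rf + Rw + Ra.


Formula: Rt = Rf + Rw + Ra
Substituting: Rt = 66011.5 + 2037.5 + 4987.3
Result: Rt = 73036.3 N

73036.3 N


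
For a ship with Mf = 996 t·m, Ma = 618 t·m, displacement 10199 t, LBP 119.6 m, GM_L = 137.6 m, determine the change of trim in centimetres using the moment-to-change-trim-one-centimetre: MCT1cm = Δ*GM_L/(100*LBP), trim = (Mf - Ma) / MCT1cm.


Formula: net trimming moment = Mf - Ma; MCT1cm = Δ*GM_L/(100*LBP); trim = net moment / MCT1cm
Step 1 — net trimming moment = 996 - 618 = 378 t·m
Step 2 — MCT1cm = 10199 * 137.6 / (100 * 119.6) = 117.3397 t·m/cm
Step 3 — trim = 378 / 117.3397 ≈ 3.2214 cm (5 s.f.)

3.2214 cm


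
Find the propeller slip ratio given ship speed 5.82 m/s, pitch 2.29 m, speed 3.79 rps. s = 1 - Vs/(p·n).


Formula: s = 1 - Vs / (p * n)
Step 1 — p * n = 2.29 * 3.79 = 8.6791
Step 2 — Vs / (p*n) = 5.82 / 8.6791 = 0.670576 (6 d.p.)
Step 3 — s = 1 - 0.670576 = 0.329424

0.329424


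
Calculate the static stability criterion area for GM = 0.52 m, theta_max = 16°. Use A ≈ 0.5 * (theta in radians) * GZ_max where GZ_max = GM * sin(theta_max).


Formula: GZ_max = GM * sin(theta); Area = 0.5 * theta_rad * GZ_max
Step 1 — GZ_max = 0.52 * sin(16°) = 0.52 * 0.275637 = 0.143331 m
Step 2 — theta_rad = 16 * pi/180 = 0.279253 rad
Step 3 — Area = 0.5 * 0.279253 * 0.143331 ≈ 0.020013 m·rad (5 s.f.)

0.020013 m·rad


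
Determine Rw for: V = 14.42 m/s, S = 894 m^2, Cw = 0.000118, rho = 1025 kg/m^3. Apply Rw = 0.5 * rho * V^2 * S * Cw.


Formula: Rw = 0.5 * rho * V^2 * S * Cw
Step 1 — V^2 = 14.42^2 = 207.9364
Step 2 — 0.5 * rho * V^2 = 0.5 * 1025 * 207.9364 = 106567.405
Step 3 — Rw = 106567.405 * 894 * 0.000118 ≈ 11242 N (5 s.f.)

11242 N


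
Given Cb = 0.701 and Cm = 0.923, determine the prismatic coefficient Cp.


Formula: Cp = Cb / Cm
Substituting: Cp = 0.701 / 0.923
Result: Cp ≈ 0.75948 (5 s.f.)

0.75948


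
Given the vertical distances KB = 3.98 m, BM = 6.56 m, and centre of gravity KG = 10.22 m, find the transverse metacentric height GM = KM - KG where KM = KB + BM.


Formula: GM = KB + BM - KG
Step 1 — KM = KB + BM = 3.98 + 6.56 = 10.54 m
Step 2 — GM = KM - KG = 10.54 - 10.22 = 0.32 m

0.32 m


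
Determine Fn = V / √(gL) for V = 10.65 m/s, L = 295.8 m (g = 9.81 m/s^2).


Formula: Fn = V / sqrt(g * L)
Step 1 — g * L = 9.81 * 295.8 = 2901.798
Step 2 — sqrt(g * L) = sqrt(2901.798) = 53.868339
Step 3 — Fn = 10.65 / 53.868339 ≈ 0.19770 (5 s.f.)

0.19770


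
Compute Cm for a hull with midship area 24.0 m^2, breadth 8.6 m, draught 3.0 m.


Formula: Cm = Am / (B * T)
Step 1 — B * T = 8.6 * 3.0 = 25.8 m^2
Step 2 — Cm = 24.0 / 25.8 ≈ 0.93023 (5 s.f.)

0.93023


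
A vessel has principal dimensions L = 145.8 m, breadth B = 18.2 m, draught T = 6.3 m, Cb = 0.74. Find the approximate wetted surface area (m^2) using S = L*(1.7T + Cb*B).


Formula: S = 1.7*L*T + V/T with V = Cb*L*B*T, i.e. S = L * (1.7*T + Cb*B)
Step 1 — 1.7*T = 1.7 * 6.3 = 10.71 m
Step 2 — Cb*B = 0.74 * 18.2 = 13.468 m
Step 3 — 1.7*T + Cb*B = 10.71 + 13.468 = 24.178 m
Step 4 — S = 145.8 * 24.178 ≈ 3525.2 m^2 (5 s.f.)

3525.2 m^2


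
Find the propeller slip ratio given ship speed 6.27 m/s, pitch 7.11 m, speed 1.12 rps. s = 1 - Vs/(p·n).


Formula: s = 1 - Vs / (p * n)
Step 1 — p * n = 7.11 * 1.12 = 7.9632
Step 2 — Vs / (p*n) = 6.27 / 7.9632 = 0.787372 (6 d.p.)
Step 3 — s = 1 - 0.787372 = 0.212628

0.212628


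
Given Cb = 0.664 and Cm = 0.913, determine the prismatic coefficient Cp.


Formula: Cp = Cb / Cm
Substituting: Cp = 0.664 / 0.913
Result: Cp ≈ 0.72727 (5 s.f.)

0.72727


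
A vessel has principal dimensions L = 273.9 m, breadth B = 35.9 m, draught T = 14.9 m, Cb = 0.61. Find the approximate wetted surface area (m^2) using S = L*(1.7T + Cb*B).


Formula: S = 1.7*L*T + V/T with V = Cb*L*B*T, i.e. S = L * (1.7*T + Cb*B)
Step 1 — 1.7*T = 1.7 * 14.9 = 25.33 m
Step 2 — Cb*B = 0.61 * 35.9 = 21.899 m
Step 3 — 1.7*T + Cb*B = 25.33 + 21.899 = 47.229 m
Step 4 — S = 273.9 * 47.229 ≈ 12936 m^2 (5 s.f.)

12936 m^2


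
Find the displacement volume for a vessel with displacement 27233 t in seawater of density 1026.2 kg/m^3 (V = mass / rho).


Formula: V = mass / rho
Step 1 — convert tonnes to kg: 27233 t * 1000 = 27233000 kg
Step 2 — V = 27233000 / 1026.2 ≈ 26538 m^3 (5 s.f.)

26538 m^3


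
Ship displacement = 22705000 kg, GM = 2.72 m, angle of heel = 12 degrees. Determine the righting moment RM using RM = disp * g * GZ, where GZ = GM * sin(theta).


Formula: GZ = GM * sin(theta); RM = disp * g * GZ
Step 1 — GZ = 2.72 * sin(12°) = 2.72 * 0.207912 = 0.565521 m
Step 2 — RM = 22705000 * 9.81 * 0.565521 ≈ 125960000 N·m (5 s.f.)

125960000 N·m


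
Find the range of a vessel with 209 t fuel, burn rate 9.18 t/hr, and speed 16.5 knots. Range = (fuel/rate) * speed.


Formula: endurance = fuel / rate; range = endurance * speed
Step 1 — endurance = 209 / 9.18 = 22.7669 hours
Step 2 — range = 22.7669 * 16.5 ≈ 375.65 nautical miles (5 s.f.)

375.65 NM


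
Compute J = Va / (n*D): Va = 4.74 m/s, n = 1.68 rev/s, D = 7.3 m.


Formula: J = Va / (n * D)
Step 1 — n * D = 1.68 * 7.3 = 12.264
Step 2 — J = 4.74 / 12.264 ≈ 0.38650 (5 s.f.)

0.38650


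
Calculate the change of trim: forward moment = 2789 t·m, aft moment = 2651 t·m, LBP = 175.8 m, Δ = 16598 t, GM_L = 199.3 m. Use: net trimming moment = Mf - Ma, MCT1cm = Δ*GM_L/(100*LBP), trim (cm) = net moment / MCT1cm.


Formula: net trimming moment = Mf - Ma; MCT1cm = Δ*GM_L/(100*LBP); trim = net moment / MCT1cm
Step 1 — net trimming moment = 2789 - 2651 = 138 t·m
Step 2 — MCT1cm = 16598 * 199.3 / (100 * 175.8) = 188.1673 t·m/cm
Step 3 — trim = 138 / 188.1673 ≈ 0.73339 cm (5 s.f.)

0.73339 cm


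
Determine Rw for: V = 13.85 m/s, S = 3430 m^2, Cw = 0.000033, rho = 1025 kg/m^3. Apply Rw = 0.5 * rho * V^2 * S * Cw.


Formula: Rw = 0.5 * rho * V^2 * S * Cw
Step 1 — V^2 = 13.85^2 = 191.8225
Step 2 — 0.5 * rho * V^2 = 0.5 * 1025 * 191.8225 = 98309.03125
Step 3 — Rw = 98309.03125 * 3430 * 0.000033 ≈ 11128 N (5 s.f.)

11128 N


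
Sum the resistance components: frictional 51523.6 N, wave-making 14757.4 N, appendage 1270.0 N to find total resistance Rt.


Formula: Rt = Rf + Rw + Ra
Substituting: Rt = 51523.6 + 14757.4 + 1270.0
Result: Rt = 67551.0 N

67551.0 N


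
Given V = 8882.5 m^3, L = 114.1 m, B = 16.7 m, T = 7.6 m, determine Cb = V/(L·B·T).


Formula: Cb = V / (L * B * T)
Step 1 — L * B * T = 114.1 * 16.7 * 7.6 = 14481.572 m^3
Step 2 — Cb = 8882.5 / 14481.572 ≈ 0.61337 (5 s.f.)

0.61337


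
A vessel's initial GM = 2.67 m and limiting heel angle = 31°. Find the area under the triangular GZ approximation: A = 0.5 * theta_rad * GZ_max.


Formula: GZ_max = GM * sin(theta); Area = 0.5 * theta_rad * GZ_max
Step 1 — GZ_max = 2.67 * sin(31°) = 2.67 * 0.515038 = 1.375151 m
Step 2 — theta_rad = 31 * pi/180 = 0.541052 rad
Step 3 — Area = 0.5 * 0.541052 * 1.375151 ≈ 0.37201 m·rad (5 s.f.)

0.37201 m·rad


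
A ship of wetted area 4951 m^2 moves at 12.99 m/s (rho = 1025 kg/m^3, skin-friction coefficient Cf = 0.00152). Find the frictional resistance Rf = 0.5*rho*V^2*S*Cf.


Formula: Rf = 0.5 * rho * V^2 * S * Cf
Step 1 — V^2 = 12.99^2 = 168.7401
Step 2 — 0.5 * rho * V^2 = 0.5 * 1025 * 168.7401 = 86479.30125
Step 3 — Rf = 86479.30125 * 4951 * 0.00152 ≈ 650800 N (5 s.f.)

650800 N


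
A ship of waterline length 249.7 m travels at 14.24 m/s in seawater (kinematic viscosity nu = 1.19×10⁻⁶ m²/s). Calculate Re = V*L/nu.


Formula: Re = V * L / nu
Step 1 — V * L = 14.24 * 249.7 = 3555.728 m^2/s
Step 2 — Re = 3555.728 / 1.19e-6 = 2.99e+09

2.99e+09


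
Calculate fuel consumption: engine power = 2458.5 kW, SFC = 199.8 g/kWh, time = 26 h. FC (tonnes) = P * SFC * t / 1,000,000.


Formula: FC (tonnes) = P * SFC * t / 1,000,000
Step 1 — P * SFC * t = 2458.5 * 199.8 * 26 = 12771415.8 g
Step 2 — FC (tonnes) = 12771415.8 / 1,000,000 ≈ 12.771 tonnes (5 s.f.)

12.771 tonnes


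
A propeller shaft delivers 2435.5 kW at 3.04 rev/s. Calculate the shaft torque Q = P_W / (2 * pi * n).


Formula: Q = P_W / (2 * pi * n)
Step 1 — P_W = 2435.5 kW * 1000 = 2435500.0 W
Step 2 — 2 * pi * n = 2 * pi * 3.04 = 19.100883
Step 3 — Q = 2435500.0 / 19.100883 ≈ 127510 N·m (5 s.f.)

127510 N·m


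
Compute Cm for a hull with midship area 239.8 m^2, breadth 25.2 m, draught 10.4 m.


Formula: Cm = Am / (B * T)
Step 1 — B * T = 25.2 * 10.4 = 262.08 m^2
Step 2 — Cm = 239.8 / 262.08 ≈ 0.91499 (5 s.f.)

0.91499


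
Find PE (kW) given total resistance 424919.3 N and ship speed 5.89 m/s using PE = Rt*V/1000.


Formula: PE = Rt * V / 1000 (kW)
Step 1 — PE (W) = 424919.3 * 5.89 = 2502774.677 W
Step 2 — PE (kW) = 2502774.677 / 1000 ≈ 2502.8 kW (5 s.f.)

2502.8 kW


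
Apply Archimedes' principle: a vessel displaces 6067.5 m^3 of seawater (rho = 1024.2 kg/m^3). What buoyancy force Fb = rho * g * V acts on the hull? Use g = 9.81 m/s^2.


Formula: Fb = rho * g * V
Substituting: Fb = 1024.2 * 9.81 * 6067.5
Intermediate: 1024.2 * 9.81 = 10047.402
Result: Fb = 10047.402 * 6067.5 ≈ 60963000 N (5 s.f.)

60963000 N


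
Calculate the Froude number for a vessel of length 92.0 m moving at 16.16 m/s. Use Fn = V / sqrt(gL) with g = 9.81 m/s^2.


Formula: Fn = V / sqrt(g * L)
Step 1 — g * L = 9.81 * 92.0 = 902.52
Step 2 — sqrt(g * L) = sqrt(902.52) = 30.041971
Step 3 — Fn = 16.16 / 30.041971 ≈ 0.53791 (5 s.f.)

0.53791


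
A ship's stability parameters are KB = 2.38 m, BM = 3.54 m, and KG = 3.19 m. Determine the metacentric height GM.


Formula: GM = KB + BM - KG
Step 1 — KM = KB + BM = 2.38 + 3.54 = 5.92 m
Step 2 — GM = KM - KG = 5.92 - 3.19 = 2.73 m

2.73 m


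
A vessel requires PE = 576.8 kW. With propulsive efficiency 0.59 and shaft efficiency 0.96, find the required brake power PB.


Formula: PB = PE / (eta_D * eta_S)
Step 1 — combined efficiency = eta_D * eta_S = 0.59 * 0.96 = 0.5664
Step 2 — PB = 576.8 / 0.5664 ≈ 1018.4 kW (5 s.f.)

1018.4 kW


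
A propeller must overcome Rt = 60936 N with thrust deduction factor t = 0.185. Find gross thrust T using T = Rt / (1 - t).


Formula: T = Rt / (1 - t)
Step 1 — (1 - t) = 1 - 0.185 = 0.815
Step 2 — T = 60936 / 0.815 ≈ 74768 N (5 s.f.)

74768 N


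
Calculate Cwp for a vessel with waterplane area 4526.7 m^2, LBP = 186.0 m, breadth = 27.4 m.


Formula: Cwp = Aw / (L * B)
Step 1 — L * B = 186.0 * 27.4 = 5096.4 m^2
Step 2 — Cwp = 4526.7 / 5096.4 ≈ 0.88822 (5 s.f.)

0.88822
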